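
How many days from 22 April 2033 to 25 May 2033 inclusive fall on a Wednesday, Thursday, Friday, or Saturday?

19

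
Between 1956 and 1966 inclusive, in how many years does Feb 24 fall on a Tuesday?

1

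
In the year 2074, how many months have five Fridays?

4

A month has five Fridays exactly when Friday falls within its first (length − 28) days.
Jan: 31 days, starts Mon → 5 of Mon, Tue, Wed
Feb: 28 days, starts Thu → 5 of (none)
Mar: 31 days, starts Thu → 5 of Thu, Fri, Sat ✓
Apr: 30 days, starts Sun → 5 of Sun, Mon
May: 31 days, starts Tue → 5 of Tue, Wed, Thu
Jun: 30 days, starts Fri → 5 of Fri, Sat ✓
Jul: 31 days, starts Sun → 5 of Sun, Mon, Tue
Aug: 31 days, starts Wed → 5 of Wed, Thu, Fri ✓
Sep: 30 days, starts Sat → 5 of Sat, Sun
Oct: 31 days, starts Mon → 5 of Mon, Tue, Wed
Nov: 30 days, starts Thu → 5 of Thu, Fri ✓
Dec: 31 days, starts Sat → 5 of Sat, Sun, Mon
Months with five Fridays: Mar, Jun, Aug, Nov.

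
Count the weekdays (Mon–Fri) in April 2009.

22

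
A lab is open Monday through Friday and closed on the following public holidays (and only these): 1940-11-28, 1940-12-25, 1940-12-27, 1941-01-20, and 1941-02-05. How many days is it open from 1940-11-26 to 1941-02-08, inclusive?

1940-11-26 is a Tuesday.
That's 75 days from start to end, counting both.
75 = 7 × 10 + 5, so there are 10 full weeks plus 5 extra days.
Each full week contributes 5 weekdays (Mon–Fri): 10 × 5 = 50.
The 5 extra days are Tue, Wed, Thu, Fri, Sat — 4 of them qualify.
Total: 50 + 4 = 54.
Holidays: 1940-11-28 (Thu); 1940-12-25 (Wed); 1940-12-27 (Fri); 1941-01-20 (Mon); 1941-02-05 (Wed).
All 5 holidays fall on weekdays, so subtract 5.
Business days: 54 − 5 = 49.

49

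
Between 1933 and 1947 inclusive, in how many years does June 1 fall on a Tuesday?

2

Day of week of June 1 in each year:
1933: Thu, 1934: Fri, 1935: Sat, 1936: Mon, 1937: Tue ✓, 1938: Wed, 1939: Thu, 1940: Sat, 1941: Sun, 1942: Mon, 1943: Tue ✓, 1944: Thu, 1945: Fri, 1946: Sat, 1947: Sun
Tuesdays: 1937, 1943.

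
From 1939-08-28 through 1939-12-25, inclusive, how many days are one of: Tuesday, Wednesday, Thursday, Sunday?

1939-08-28 is a Monday.
The range spans 120 days (inclusive of both endpoints).
120 = 7 × 17 + 1, so there are 17 full weeks plus 1 extra day.
Each full week contributes 4 days from the set (Tue, Wed, Thu, Sun): 17 × 4 = 68.
The 1 extra day is Monday — none qualify.
Total: 68 + 0 = 68.

68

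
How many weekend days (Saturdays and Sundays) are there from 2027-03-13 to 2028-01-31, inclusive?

94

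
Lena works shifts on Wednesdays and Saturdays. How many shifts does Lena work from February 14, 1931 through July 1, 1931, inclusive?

February 14, 1931 is a Saturday.
From February 14, 1931 to July 1, 1931 is 138 days inclusive.
138 = 7 × 19 + 5, so there are 19 full weeks plus 5 extra days.
Each full week contributes 2 days from the set (Wed, Sat): 19 × 2 = 38.
The 5 extra days are Saturday, Sunday, Monday, Tuesday, Wednesday — 2 of them qualify.
Total: 38 + 2 = 40.

40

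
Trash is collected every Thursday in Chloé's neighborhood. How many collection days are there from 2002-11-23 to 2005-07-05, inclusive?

2002-11-23 is a Saturday.
That's 956 days from start to end, counting both.
956 = 7 × 136 + 4, so there are 136 full weeks plus 4 extra days.
Each full week contributes one Thursday: 136 so far.
The 4 extra days are Sat, Sun, Mon, Tue — none qualify.
Total: 136 + 0 = 136.

136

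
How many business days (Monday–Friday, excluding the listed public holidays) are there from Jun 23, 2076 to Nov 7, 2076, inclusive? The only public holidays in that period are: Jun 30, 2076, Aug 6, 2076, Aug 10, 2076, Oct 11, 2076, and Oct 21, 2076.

95

Jun 23, 2076 is a Tuesday.
From Jun 23, 2076 to Nov 7, 2076 is 138 days inclusive.
138 = 7 × 19 + 5, so there are 19 full weeks plus 5 extra days.
Each full week contributes 5 weekdays (Mon–Fri): 19 × 5 = 95.
The 5 extra days are Tue, Wed, Thu, Fri, Sat — 4 of them qualify.
Total: 95 + 4 = 99.
Holidays: Jun 30, 2076 (Tue); Aug 6, 2076 (Thu); Aug 10, 2076 (Mon); Oct 11, 2076 (Sun); Oct 21, 2076 (Wed).
4 of the 5 holidays fall on weekdays; the rest are weekends and were already excluded.
Business days: 99 − 4 = 95.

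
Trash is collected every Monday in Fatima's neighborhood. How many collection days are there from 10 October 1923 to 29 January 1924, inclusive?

10 October 1923 is a Wednesday.
The range spans 112 days (inclusive of both endpoints).
112 = 7 × 16, so the span is exactly 16 full weeks.
Each full week contributes one Monday: 16 so far.
Total: 16.

16 Mondays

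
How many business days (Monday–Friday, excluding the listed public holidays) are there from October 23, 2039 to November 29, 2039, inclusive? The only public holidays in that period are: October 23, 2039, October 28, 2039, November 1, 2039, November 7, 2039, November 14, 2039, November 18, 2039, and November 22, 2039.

21 business days

October 23, 2039 is a Sunday.
From October 23, 2039 to November 29, 2039 is 38 days inclusive.
38 = 7 × 5 + 3, so there are 5 full weeks plus 3 extra days.
Each full week contributes 5 weekdays (Mon–Fri): 5 × 5 = 25.
The 3 extra days are Sun, Mon, Tue — 2 of them qualify.
Total: 25 + 2 = 27.
Holidays: October 23, 2039 (Sun); October 28, 2039 (Fri); November 1, 2039 (Tue); November 7, 2039 (Mon); November 14, 2039 (Mon); November 18, 2039 (Fri); November 22, 2039 (Tue).
6 of the 7 holidays fall on weekdays; the rest are weekends and were already excluded.
Business days: 27 − 6 = 21.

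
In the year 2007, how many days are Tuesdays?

52

Jan 1, 2007 is a Monday.
The range spans 365 days (inclusive of both endpoints).
365 = 7 × 52 + 1, so there are 52 full weeks plus 1 extra day.
Each full week contributes one Tuesday: 52 so far.
The 1 extra day is Monday — none qualify.
Total: 52 + 0 = 52.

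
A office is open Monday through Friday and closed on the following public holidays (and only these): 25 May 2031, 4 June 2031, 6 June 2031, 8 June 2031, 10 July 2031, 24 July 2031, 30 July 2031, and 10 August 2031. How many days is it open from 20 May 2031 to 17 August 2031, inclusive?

59

20 May 2031 is a Tuesday.
That's 90 days from start to end, counting both.
90 = 7 × 12 + 6, so there are 12 full weeks plus 6 extra days.
Each full week contributes 5 weekdays (Mon–Fri): 12 × 5 = 60.
The 6 extra days are Tue, Wed, Thu, Fri, Sat, Sun — 4 of them qualify.
Total: 60 + 4 = 64.
Holidays: 25 May 2031 (Sun); 4 June 2031 (Wed); 6 June 2031 (Fri); 8 June 2031 (Sun); 10 July 2031 (Thu); 24 July 2031 (Thu); 30 July 2031 (Wed); 10 August 2031 (Sun).
5 of the 8 holidays fall on weekdays; the rest are weekends and were already excluded.
Business days: 64 − 5 = 59.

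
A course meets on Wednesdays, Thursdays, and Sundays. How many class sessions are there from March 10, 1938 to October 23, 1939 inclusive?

254

March 10, 1938 is a Thursday.
That's 593 days from start to end, counting both.
593 = 7 × 84 + 5, so there are 84 full weeks plus 5 extra days.
Each full week contributes 3 days from the set (Wed, Thu, Sun): 84 × 3 = 252.
The 5 extra days are Thursday, Friday, Saturday, Sunday, Monday — 2 of them qualify.
Total: 252 + 2 = 254.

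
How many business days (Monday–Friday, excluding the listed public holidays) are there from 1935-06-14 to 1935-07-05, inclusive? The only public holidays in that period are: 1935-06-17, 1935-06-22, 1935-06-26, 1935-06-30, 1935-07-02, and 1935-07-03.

12 business days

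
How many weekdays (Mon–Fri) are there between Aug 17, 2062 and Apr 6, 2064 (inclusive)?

Aug 17, 2062 is a Thursday.
That's 599 days from start to end, counting both.
599 = 7 × 85 + 4, so there are 85 full weeks plus 4 extra days.
Each full week contributes 5 weekdays (Mon–Fri): 85 × 5 = 425.
The 4 extra days are Thu, Fri, Sat, Sun — 2 of them qualify.
Total: 425 + 2 = 427.

427 weekdays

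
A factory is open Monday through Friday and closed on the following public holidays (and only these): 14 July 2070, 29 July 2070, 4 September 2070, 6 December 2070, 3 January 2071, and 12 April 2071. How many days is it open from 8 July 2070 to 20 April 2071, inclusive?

202 business days

8 July 2070 is a Tuesday.
The range spans 287 days (inclusive of both endpoints).
287 = 7 × 41, so the span is exactly 41 full weeks.
Each full week contributes 5 weekdays (Mon–Fri): 41 × 5 = 205.
Holidays: 14 July 2070 (Mon); 29 July 2070 (Tue); 4 September 2070 (Thu); 6 December 2070 (Sat); 3 January 2071 (Sat); 12 April 2071 (Sun).
3 of the 6 holidays fall on weekdays; the rest are weekends and were already excluded.
Business days: 205 − 3 = 202.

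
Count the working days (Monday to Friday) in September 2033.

22 weekdays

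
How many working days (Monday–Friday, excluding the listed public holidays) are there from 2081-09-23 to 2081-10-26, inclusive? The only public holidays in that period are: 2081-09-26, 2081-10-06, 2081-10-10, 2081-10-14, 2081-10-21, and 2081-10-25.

19

2081-09-23 is a Tuesday.
That's 34 days from start to end, counting both.
34 = 7 × 4 + 6, so there are 4 full weeks plus 6 extra days.
Each full week contributes 5 weekdays (Mon–Fri): 4 × 5 = 20.
The 6 extra days are Tuesday, Wednesday, Thursday, Friday, Saturday, Sunday — 4 of them qualify.
Total: 20 + 4 = 24.
Holidays: 2081-09-26 (Fri); 2081-10-06 (Mon); 2081-10-10 (Fri); 2081-10-14 (Tue); 2081-10-21 (Tue); 2081-10-25 (Sat).
5 of the 6 holidays fall on weekdays; the rest are weekends and were already excluded.
Business days: 24 − 5 = 19.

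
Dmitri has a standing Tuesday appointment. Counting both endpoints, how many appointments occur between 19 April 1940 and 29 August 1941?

71

19 April 1940 is a Friday.
The range spans 498 days (inclusive of both endpoints).
498 = 7 × 71 + 1, so there are 71 full weeks plus 1 extra day.
Each full week contributes one Tuesday: 71 so far.
The 1 extra day is Friday — none qualify.
Total: 71 + 0 = 71.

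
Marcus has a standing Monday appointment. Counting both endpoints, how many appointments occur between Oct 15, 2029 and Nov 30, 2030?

Oct 15, 2029 is a Monday.
That's 412 days from start to end, counting both.
412 = 7 × 58 + 6, so there are 58 full weeks plus 6 extra days.
Each full week contributes one Monday: 58 so far.
The 6 extra days are Monday, Tuesday, Wednesday, Thursday, Friday, Saturday — 1 of them qualifies.
Total: 58 + 1 = 59.

59 Mondays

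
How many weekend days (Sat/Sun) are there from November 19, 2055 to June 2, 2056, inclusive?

November 19, 2055 is a Friday.
The range spans 197 days (inclusive of both endpoints).
197 = 7 × 28 + 1, so there are 28 full weeks plus 1 extra day.
Each full week contributes 2 weekend days (Sat, Sun): 28 × 2 = 56.
The 1 extra day is Fri — none qualify.
Total: 56 + 0 = 56.

56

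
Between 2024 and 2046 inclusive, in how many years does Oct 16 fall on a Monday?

3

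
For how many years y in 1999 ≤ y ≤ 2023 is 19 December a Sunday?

Day of week of December 19 in each year:
1999: Sun ✓, 2000: Tue, 2001: Wed, 2002: Thu, 2003: Fri, 2004: Sun ✓, 2005: Mon, 2006: Tue, 2007: Wed, 2008: Fri, 2009: Sat, 2010: Sun ✓, 2011: Mon, 2012: Wed, 2013: Thu, 2014: Fri, 2015: Sat, 2016: Mon, 2017: Tue, 2018: Wed, 2019: Thu, 2020: Sat, 2021: Sun ✓, 2022: Mon, 2023: Tue
Sundays: 1999, 2004, 2010, 2021.

4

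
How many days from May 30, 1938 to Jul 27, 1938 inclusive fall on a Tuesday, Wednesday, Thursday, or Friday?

34

May 30, 1938 is a Monday.
That's 59 days from start to end, counting both.
59 = 7 × 8 + 3, so there are 8 full weeks plus 3 extra days.
Each full week contributes 4 days from the set (Tue, Wed, Thu, Fri): 8 × 4 = 32.
The 3 extra days are Monday, Tuesday, Wednesday — 2 of them qualify.
Total: 32 + 2 = 34.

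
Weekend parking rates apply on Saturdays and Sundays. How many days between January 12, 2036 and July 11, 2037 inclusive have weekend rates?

157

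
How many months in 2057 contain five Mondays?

A month has five Mondays exactly when Monday falls within its first (length − 28) days.
Jan: 31 days, starts Mon → 5 of Mon, Tue, Wed ✓
Feb: 28 days, starts Thu → 5 of (none)
Mar: 31 days, starts Thu → 5 of Thu, Fri, Sat
Apr: 30 days, starts Sun → 5 of Sun, Mon ✓
May: 31 days, starts Tue → 5 of Tue, Wed, Thu
Jun: 30 days, starts Fri → 5 of Fri, Sat
Jul: 31 days, starts Sun → 5 of Sun, Mon, Tue ✓
Aug: 31 days, starts Wed → 5 of Wed, Thu, Fri
Sep: 30 days, starts Sat → 5 of Sat, Sun
Oct: 31 days, starts Mon → 5 of Mon, Tue, Wed ✓
Nov: 30 days, starts Thu → 5 of Thu, Fri
Dec: 31 days, starts Sat → 5 of Sat, Sun, Mon ✓
Months with five Mondays: Jan, Apr, Jul, Oct, Dec.

5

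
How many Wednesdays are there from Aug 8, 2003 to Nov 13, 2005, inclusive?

118

Aug 8, 2003 is a Friday.
That's 829 days from start to end, counting both.
829 = 7 × 118 + 3, so there are 118 full weeks plus 3 extra days.
Each full week contributes one Wednesday: 118 so far.
The 3 extra days are Fri, Sat, Sun — none qualify.
Total: 118 + 0 = 118.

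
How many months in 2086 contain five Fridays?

A month has five Fridays exactly when Friday falls within its first (length − 28) days.
Jan: 31 days, starts Tue → 5 of Tue, Wed, Thu
Feb: 28 days, starts Fri → 5 of (none)
Mar: 31 days, starts Fri → 5 of Fri, Sat, Sun ✓
Apr: 30 days, starts Mon → 5 of Mon, Tue
May: 31 days, starts Wed → 5 of Wed, Thu, Fri ✓
Jun: 30 days, starts Sat → 5 of Sat, Sun
Jul: 31 days, starts Mon → 5 of Mon, Tue, Wed
Aug: 31 days, starts Thu → 5 of Thu, Fri, Sat ✓
Sep: 30 days, starts Sun → 5 of Sun, Mon
Oct: 31 days, starts Tue → 5 of Tue, Wed, Thu
Nov: 30 days, starts Fri → 5 of Fri, Sat ✓
Dec: 31 days, starts Sun → 5 of Sun, Mon, Tue
Months with five Fridays: Mar, May, Aug, Nov.

4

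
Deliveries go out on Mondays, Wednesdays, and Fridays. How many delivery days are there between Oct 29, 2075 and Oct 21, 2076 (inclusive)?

154

Oct 29, 2075 is a Tuesday.
The range spans 359 days (inclusive of both endpoints).
359 = 7 × 51 + 2, so there are 51 full weeks plus 2 extra days.
Each full week contributes 3 days from the set (Mon, Wed, Fri): 51 × 3 = 153.
The 2 extra days are Tue, Wed — 1 of them qualifies.
Total: 153 + 1 = 154.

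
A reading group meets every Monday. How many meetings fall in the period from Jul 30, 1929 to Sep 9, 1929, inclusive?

6 Mondays

Jul 30, 1929 is a Tuesday.
From Jul 30, 1929 to Sep 9, 1929 is 42 days inclusive.
42 = 7 × 6, so the span is exactly 6 full weeks.
Each full week contributes one Monday: 6 so far.
Total: 6.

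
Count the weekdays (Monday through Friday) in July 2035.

1 July 2035 is a Sunday.
From 1 July 2035 to 31 July 2035 is 31 days inclusive.
31 = 7 × 4 + 3, so there are 4 full weeks plus 3 extra days.
Each full week contributes 5 weekdays (Mon–Fri): 4 × 5 = 20.
The 3 extra days are Sunday, Monday, Tuesday — 2 of them qualify.
Total: 20 + 2 = 22.

22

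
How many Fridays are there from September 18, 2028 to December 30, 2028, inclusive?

September 18, 2028 is a Monday.
That's 104 days from start to end, counting both.
104 = 7 × 14 + 6, so there are 14 full weeks plus 6 extra days.
Each full week contributes one Friday: 14 so far.
The 6 extra days are Mon, Tue, Wed, Thu, Fri, Sat — 1 of them qualifies.
Total: 14 + 1 = 15.

15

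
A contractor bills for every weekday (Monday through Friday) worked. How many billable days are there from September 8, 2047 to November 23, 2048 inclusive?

316 weekdays

September 8, 2047 is a Sunday.
That's 443 days from start to end, counting both.
443 = 7 × 63 + 2, so there are 63 full weeks plus 2 extra days.
Each full week contributes 5 weekdays (Mon–Fri): 63 × 5 = 315.
The 2 extra days are Sunday, Monday — 1 of them qualifies.
Total: 315 + 1 = 316.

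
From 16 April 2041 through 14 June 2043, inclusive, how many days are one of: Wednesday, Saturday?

226

16 April 2041 is a Tuesday.
From 16 April 2041 to 14 June 2043 is 790 days inclusive.
790 = 7 × 112 + 6, so there are 112 full weeks plus 6 extra days.
Each full week contributes 2 days from the set (Wed, Sat): 112 × 2 = 224.
The 6 extra days are Tue, Wed, Thu, Fri, Sat, Sun — 2 of them qualify.
Total: 224 + 2 = 226.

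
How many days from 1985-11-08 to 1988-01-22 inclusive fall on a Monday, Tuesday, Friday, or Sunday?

461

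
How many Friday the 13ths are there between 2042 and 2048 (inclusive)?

Friday-the-13ths by year:
2042: Jun
2043: Feb, Mar, Nov
2044: May
2045: Jan, Oct
2046: Apr, Jul
2047: Sep, Dec
2048: Mar, Nov

13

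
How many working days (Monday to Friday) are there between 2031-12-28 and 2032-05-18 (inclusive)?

2031-12-28 is a Sunday.
The range spans 143 days (inclusive of both endpoints).
143 = 7 × 20 + 3, so there are 20 full weeks plus 3 extra days.
Each full week contributes 5 weekdays (Mon–Fri): 20 × 5 = 100.
The 3 extra days are Sunday, Monday, Tuesday — 2 of them qualify.
Total: 100 + 2 = 102.

102 weekdays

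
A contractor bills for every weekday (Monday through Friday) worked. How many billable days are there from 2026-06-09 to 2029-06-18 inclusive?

2026-06-09 is a Tuesday.
From 2026-06-09 to 2029-06-18 is 1106 days inclusive.
1106 = 7 × 158, so the span is exactly 158 full weeks.
Each full week contributes 5 weekdays (Mon–Fri): 158 × 5 = 790.

790 weekdays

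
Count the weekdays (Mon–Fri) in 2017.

260

Jan 1, 2017 is a Sunday.
From Jan 1, 2017 to Dec 31, 2017 is 365 days inclusive.
365 = 7 × 52 + 1, so there are 52 full weeks plus 1 extra day.
Each full week contributes 5 weekdays (Mon–Fri): 52 × 5 = 260.
The 1 extra day is Sun — none qualify.
Total: 260 + 0 = 260.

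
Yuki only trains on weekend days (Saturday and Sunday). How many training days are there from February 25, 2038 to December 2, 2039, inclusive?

February 25, 2038 is a Thursday.
From February 25, 2038 to December 2, 2039 is 646 days inclusive.
646 = 7 × 92 + 2, so there are 92 full weeks plus 2 extra days.
Each full week contributes 2 weekend days (Sat, Sun): 92 × 2 = 184.
The 2 extra days are Thursday, Friday — none qualify.
Total: 184 + 0 = 184.

184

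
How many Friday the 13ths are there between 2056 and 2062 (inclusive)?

Friday-the-13ths by year:
2056: Oct
2057: Apr, Jul
2058: Sep, Dec
2059: Jun
2060: Feb, Aug
2061: May
2062: Jan, Oct

11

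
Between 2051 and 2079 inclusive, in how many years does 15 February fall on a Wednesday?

5

Day of week of February 15 in each year:
2051: Wed ✓, 2052: Thu, 2053: Sat, 2054: Sun, 2055: Mon, 2056: Tue, 2057: Thu, 2058: Fri, 2059: Sat, 2060: Sun, 2061: Tue, 2062: Wed ✓, 2063: Thu, 2064: Fri, 2065: Sun, 2066: Mon, 2067: Tue, 2068: Wed ✓, 2069: Fri, 2070: Sat, 2071: Sun, 2072: Mon, 2073: Wed ✓, 2074: Thu, 2075: Fri, 2076: Sat, 2077: Mon, 2078: Tue, 2079: Wed ✓
Wednesdays: 2051, 2062, 2068, 2073, 2079.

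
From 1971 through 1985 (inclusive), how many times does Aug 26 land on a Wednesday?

1

Day of week of August 26 in each year:
1971: Thu, 1972: Sat, 1973: Sun, 1974: Mon, 1975: Tue, 1976: Thu, 1977: Fri, 1978: Sat, 1979: Sun, 1980: Tue, 1981: Wed ✓, 1982: Thu, 1983: Fri, 1984: Sun, 1985: Mon
Wednesdays: 1981.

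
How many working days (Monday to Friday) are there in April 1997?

1997-04-01 is a Tuesday.
The range spans 30 days (inclusive of both endpoints).
30 = 7 × 4 + 2, so there are 4 full weeks plus 2 extra days.
Each full week contributes 5 weekdays (Mon–Fri): 4 × 5 = 20.
The 2 extra days are Tue, Wed — 2 of them qualify.
Total: 20 + 2 = 22.

22 weekdays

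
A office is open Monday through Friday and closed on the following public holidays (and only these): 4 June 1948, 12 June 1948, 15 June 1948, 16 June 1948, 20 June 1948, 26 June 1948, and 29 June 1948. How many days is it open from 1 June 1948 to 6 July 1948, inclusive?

1 June 1948 is a Tuesday.
The range spans 36 days (inclusive of both endpoints).
36 = 7 × 5 + 1, so there are 5 full weeks plus 1 extra day.
Each full week contributes 5 weekdays (Mon–Fri): 5 × 5 = 25.
The 1 extra day is Tue — 1 of them qualifies.
Total: 25 + 1 = 26.
Holidays: 4 June 1948 (Fri); 12 June 1948 (Sat); 15 June 1948 (Tue); 16 June 1948 (Wed); 20 June 1948 (Sun); 26 June 1948 (Sat); 29 June 1948 (Tue).
4 of the 7 holidays fall on weekdays; the rest are weekends and were already excluded.
Business days: 26 − 4 = 22.

22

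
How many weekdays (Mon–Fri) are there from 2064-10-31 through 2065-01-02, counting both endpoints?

2064-10-31 is a Friday.
From 2064-10-31 to 2065-01-02 is 64 days inclusive.
64 = 7 × 9 + 1, so there are 9 full weeks plus 1 extra day.
Each full week contributes 5 weekdays (Mon–Fri): 9 × 5 = 45.
The 1 extra day is Fri — 1 of them qualifies.
Total: 45 + 1 = 46.

46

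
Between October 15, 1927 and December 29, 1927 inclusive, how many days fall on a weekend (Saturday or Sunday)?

October 15, 1927 is a Saturday.
That's 76 days from start to end, counting both.
76 = 7 × 10 + 6, so there are 10 full weeks plus 6 extra days.
Each full week contributes 2 weekend days (Sat, Sun): 10 × 2 = 20.
The 6 extra days are Saturday, Sunday, Monday, Tuesday, Wednesday, Thursday — 2 of them qualify.
Total: 20 + 2 = 22.

22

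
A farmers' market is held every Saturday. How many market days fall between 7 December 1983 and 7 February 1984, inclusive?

7 December 1983 is a Wednesday.
That's 63 days from start to end, counting both.
63 = 7 × 9, so the span is exactly 9 full weeks.
Each full week contributes one Saturday: 9 so far.
Total: 9.

9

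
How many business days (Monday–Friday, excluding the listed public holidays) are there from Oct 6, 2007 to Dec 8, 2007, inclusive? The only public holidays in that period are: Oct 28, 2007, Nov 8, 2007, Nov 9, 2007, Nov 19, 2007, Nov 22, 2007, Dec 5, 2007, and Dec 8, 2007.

Oct 6, 2007 is a Saturday.
The range spans 64 days (inclusive of both endpoints).
64 = 7 × 9 + 1, so there are 9 full weeks plus 1 extra day.
Each full week contributes 5 weekdays (Mon–Fri): 9 × 5 = 45.
The 1 extra day is Saturday — none qualify.
Total: 45 + 0 = 45.
Holidays: Oct 28, 2007 (Sun); Nov 8, 2007 (Thu); Nov 9, 2007 (Fri); Nov 19, 2007 (Mon); Nov 22, 2007 (Thu); Dec 5, 2007 (Wed); Dec 8, 2007 (Sat).
5 of the 7 holidays fall on weekdays; the rest are weekends and were already excluded.
Business days: 45 − 5 = 40.

40 business days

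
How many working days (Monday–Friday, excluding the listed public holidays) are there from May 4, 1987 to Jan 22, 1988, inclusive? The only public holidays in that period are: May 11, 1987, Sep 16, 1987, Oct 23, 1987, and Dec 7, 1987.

May 4, 1987 is a Monday.
The range spans 264 days (inclusive of both endpoints).
264 = 7 × 37 + 5, so there are 37 full weeks plus 5 extra days.
Each full week contributes 5 weekdays (Mon–Fri): 37 × 5 = 185.
The 5 extra days are Mon, Tue, Wed, Thu, Fri — 5 of them qualify.
Total: 185 + 5 = 190.
Holidays: May 11, 1987 (Mon); Sep 16, 1987 (Wed); Oct 23, 1987 (Fri); Dec 7, 1987 (Mon).
All 4 holidays fall on weekdays, so subtract 4.
Business days: 190 − 4 = 186.

186 working days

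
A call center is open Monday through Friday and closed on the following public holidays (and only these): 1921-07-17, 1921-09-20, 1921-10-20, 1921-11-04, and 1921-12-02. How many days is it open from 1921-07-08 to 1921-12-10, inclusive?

1921-07-08 is a Friday.
The range spans 156 days (inclusive of both endpoints).
156 = 7 × 22 + 2, so there are 22 full weeks plus 2 extra days.
Each full week contributes 5 weekdays (Mon–Fri): 22 × 5 = 110.
The 2 extra days are Friday, Saturday — 1 of them qualifies.
Total: 110 + 1 = 111.
Holidays: 1921-07-17 (Sun); 1921-09-20 (Tue); 1921-10-20 (Thu); 1921-11-04 (Fri); 1921-12-02 (Fri).
4 of the 5 holidays fall on weekdays; the rest are weekends and were already excluded.
Business days: 111 − 4 = 107.

107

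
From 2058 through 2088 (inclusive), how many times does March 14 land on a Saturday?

4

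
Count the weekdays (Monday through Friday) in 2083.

January 1, 2083 is a Friday.
That's 365 days from start to end, counting both.
365 = 7 × 52 + 1, so there are 52 full weeks plus 1 extra day.
Each full week contributes 5 weekdays (Mon–Fri): 52 × 5 = 260.
The 1 extra day is Fri — 1 of them qualifies.
Total: 260 + 1 = 261.

261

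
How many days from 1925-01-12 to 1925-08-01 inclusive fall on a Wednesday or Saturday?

58

1925-01-12 is a Monday.
From 1925-01-12 to 1925-08-01 is 202 days inclusive.
202 = 7 × 28 + 6, so there are 28 full weeks plus 6 extra days.
Each full week contributes 2 days from the set (Wed, Sat): 28 × 2 = 56.
The 6 extra days are Monday, Tuesday, Wednesday, Thursday, Friday, Saturday — 2 of them qualify.
Total: 56 + 2 = 58.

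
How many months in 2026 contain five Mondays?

4

A month has five Mondays exactly when Monday falls within its first (length − 28) days.
Jan: 31 days, starts Thu → 5 of Thu, Fri, Sat
Feb: 28 days, starts Sun → 5 of (none)
Mar: 31 days, starts Sun → 5 of Sun, Mon, Tue ✓
Apr: 30 days, starts Wed → 5 of Wed, Thu
May: 31 days, starts Fri → 5 of Fri, Sat, Sun
Jun: 30 days, starts Mon → 5 of Mon, Tue ✓
Jul: 31 days, starts Wed → 5 of Wed, Thu, Fri
Aug: 31 days, starts Sat → 5 of Sat, Sun, Mon ✓
Sep: 30 days, starts Tue → 5 of Tue, Wed
Oct: 31 days, starts Thu → 5 of Thu, Fri, Sat
Nov: 30 days, starts Sun → 5 of Sun, Mon ✓
Dec: 31 days, starts Tue → 5 of Tue, Wed, Thu
Months with five Mondays: Mar, Jun, Aug, Nov.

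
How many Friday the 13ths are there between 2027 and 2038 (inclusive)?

Friday-the-13ths by year:
2027: Aug
2028: Oct
2029: Apr, Jul
2030: Sep, Dec
2031: Jun
2032: Feb, Aug
2033: May
2034: Jan, Oct
2035: Apr, Jul
2036: Jun
2037: Feb, Mar, Nov
2038: Aug

19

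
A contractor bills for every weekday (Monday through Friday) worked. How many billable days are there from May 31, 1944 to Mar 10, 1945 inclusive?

203 weekdays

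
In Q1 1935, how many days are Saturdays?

13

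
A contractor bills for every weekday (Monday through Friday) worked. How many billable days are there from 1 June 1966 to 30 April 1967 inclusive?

238 weekdays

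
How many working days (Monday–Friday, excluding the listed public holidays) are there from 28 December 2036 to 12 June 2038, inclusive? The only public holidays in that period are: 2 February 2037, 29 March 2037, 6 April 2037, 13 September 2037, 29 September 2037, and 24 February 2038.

376 working days

28 December 2036 is a Sunday.
The range spans 532 days (inclusive of both endpoints).
532 = 7 × 76, so the span is exactly 76 full weeks.
Each full week contributes 5 weekdays (Mon–Fri): 76 × 5 = 380.
Total: 380.
Holidays: 2 February 2037 (Mon); 29 March 2037 (Sun); 6 April 2037 (Mon); 13 September 2037 (Sun); 29 September 2037 (Tue); 24 February 2038 (Wed).
4 of the 6 holidays fall on weekdays; the rest are weekends and were already excluded.
Business days: 380 − 4 = 376.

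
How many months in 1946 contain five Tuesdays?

A month has five Tuesdays exactly when Tuesday falls within its first (length − 28) days.
Jan: 31 days, starts Tue → 5 of Tue, Wed, Thu ✓
Feb: 28 days, starts Fri → 5 of (none)
Mar: 31 days, starts Fri → 5 of Fri, Sat, Sun
Apr: 30 days, starts Mon → 5 of Mon, Tue ✓
May: 31 days, starts Wed → 5 of Wed, Thu, Fri
Jun: 30 days, starts Sat → 5 of Sat, Sun
Jul: 31 days, starts Mon → 5 of Mon, Tue, Wed ✓
Aug: 31 days, starts Thu → 5 of Thu, Fri, Sat
Sep: 30 days, starts Sun → 5 of Sun, Mon
Oct: 31 days, starts Tue → 5 of Tue, Wed, Thu ✓
Nov: 30 days, starts Fri → 5 of Fri, Sat
Dec: 31 days, starts Sun → 5 of Sun, Mon, Tue ✓
Months with five Tuesdays: Jan, Apr, Jul, Oct, Dec.

5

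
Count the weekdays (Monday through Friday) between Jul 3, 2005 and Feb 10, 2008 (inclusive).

680

Jul 3, 2005 is a Sunday.
The range spans 953 days (inclusive of both endpoints).
953 = 7 × 136 + 1, so there are 136 full weeks plus 1 extra day.
Each full week contributes 5 weekdays (Mon–Fri): 136 × 5 = 680.
The 1 extra day is Sun — none qualify.
Total: 680 + 0 = 680.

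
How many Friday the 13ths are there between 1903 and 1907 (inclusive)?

10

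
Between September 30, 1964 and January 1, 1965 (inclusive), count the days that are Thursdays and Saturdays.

27

September 30, 1964 is a Wednesday.
That's 94 days from start to end, counting both.
94 = 7 × 13 + 3, so there are 13 full weeks plus 3 extra days.
Each full week contributes 2 days from the set (Thu, Sat): 13 × 2 = 26.
The 3 extra days are Wednesday, Thursday, Friday — 1 of them qualifies.
Total: 26 + 1 = 27.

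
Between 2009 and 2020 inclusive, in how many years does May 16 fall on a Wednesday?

2

Day of week of May 16 in each year:
2009: Sat, 2010: Sun, 2011: Mon, 2012: Wed ✓, 2013: Thu, 2014: Fri, 2015: Sat, 2016: Mon, 2017: Tue, 2018: Wed ✓, 2019: Thu, 2020: Sat
Wednesdays: 2012, 2018.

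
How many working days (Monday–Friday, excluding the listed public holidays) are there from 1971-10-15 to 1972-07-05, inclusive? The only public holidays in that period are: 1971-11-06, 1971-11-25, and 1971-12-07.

187 working days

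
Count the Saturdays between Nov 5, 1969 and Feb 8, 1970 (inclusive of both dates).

14 Saturdays

Nov 5, 1969 is a Wednesday.
That's 96 days from start to end, counting both.
96 = 7 × 13 + 5, so there are 13 full weeks plus 5 extra days.
Each full week contributes one Saturday: 13 so far.
The 5 extra days are Wednesday, Thursday, Friday, Saturday, Sunday — 1 of them qualifies.
Total: 13 + 1 = 14.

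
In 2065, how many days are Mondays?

2065-01-01 is a Thursday.
That's 365 days from start to end, counting both.
365 = 7 × 52 + 1, so there are 52 full weeks plus 1 extra day.
Each full week contributes one Monday: 52 so far.
The 1 extra day is Thursday — none qualify.
Total: 52 + 0 = 52.

52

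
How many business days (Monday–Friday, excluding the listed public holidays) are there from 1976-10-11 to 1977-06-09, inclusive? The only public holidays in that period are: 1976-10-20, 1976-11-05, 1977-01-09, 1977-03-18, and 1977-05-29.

171

1976-10-11 is a Monday.
That's 242 days from start to end, counting both.
242 = 7 × 34 + 4, so there are 34 full weeks plus 4 extra days.
Each full week contributes 5 weekdays (Mon–Fri): 34 × 5 = 170.
The 4 extra days are Mon, Tue, Wed, Thu — 4 of them qualify.
Total: 170 + 4 = 174.
Holidays: 1976-10-20 (Wed); 1976-11-05 (Fri); 1977-01-09 (Sun); 1977-03-18 (Fri); 1977-05-29 (Sun).
3 of the 5 holidays fall on weekdays; the rest are weekends and were already excluded.
Business days: 174 − 3 = 171.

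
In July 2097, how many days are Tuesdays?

2097-07-01 is a Monday.
From 2097-07-01 to 2097-07-31 is 31 days inclusive.
31 = 7 × 4 + 3, so there are 4 full weeks plus 3 extra days.
Each full week contributes one Tuesday: 4 so far.
The 3 extra days are Mon, Tue, Wed — 1 of them qualifies.
Total: 4 + 1 = 5.

5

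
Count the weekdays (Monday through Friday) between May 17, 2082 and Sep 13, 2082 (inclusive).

85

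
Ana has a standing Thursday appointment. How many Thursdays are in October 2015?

5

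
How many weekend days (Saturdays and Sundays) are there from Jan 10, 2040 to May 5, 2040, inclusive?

Jan 10, 2040 is a Tuesday.
From Jan 10, 2040 to May 5, 2040 is 117 days inclusive.
117 = 7 × 16 + 5, so there are 16 full weeks plus 5 extra days.
Each full week contributes 2 weekend days (Sat, Sun): 16 × 2 = 32.
The 5 extra days are Tue, Wed, Thu, Fri, Sat — 1 of them qualifies.
Total: 32 + 1 = 33.

33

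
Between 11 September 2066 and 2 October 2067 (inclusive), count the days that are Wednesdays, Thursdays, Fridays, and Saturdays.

221

11 September 2066 is a Saturday.
The range spans 387 days (inclusive of both endpoints).
387 = 7 × 55 + 2, so there are 55 full weeks plus 2 extra days.
Each full week contributes 4 days from the set (Wed, Thu, Fri, Sat): 55 × 4 = 220.
The 2 extra days are Sat, Sun — 1 of them qualifies.
Total: 220 + 1 = 221.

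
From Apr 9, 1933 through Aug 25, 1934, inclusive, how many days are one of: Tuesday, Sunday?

Apr 9, 1933 is a Sunday.
The range spans 504 days (inclusive of both endpoints).
504 = 7 × 72, so the span is exactly 72 full weeks.
Each full week contributes 2 days from the set (Tue, Sun): 72 × 2 = 144.
Total: 144.

144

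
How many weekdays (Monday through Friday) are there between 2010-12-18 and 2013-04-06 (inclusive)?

2010-12-18 is a Saturday.
The range spans 841 days (inclusive of both endpoints).
841 = 7 × 120 + 1, so there are 120 full weeks plus 1 extra day.
Each full week contributes 5 weekdays (Mon–Fri): 120 × 5 = 600.
The 1 extra day is Saturday — none qualify.
Total: 600 + 0 = 600.

600 weekdays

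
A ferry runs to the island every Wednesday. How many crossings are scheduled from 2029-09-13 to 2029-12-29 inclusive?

2029-09-13 is a Thursday.
From 2029-09-13 to 2029-12-29 is 108 days inclusive.
108 = 7 × 15 + 3, so there are 15 full weeks plus 3 extra days.
Each full week contributes one Wednesday: 15 so far.
The 3 extra days are Thu, Fri, Sat — none qualify.
Total: 15 + 0 = 15.

15 Wednesdays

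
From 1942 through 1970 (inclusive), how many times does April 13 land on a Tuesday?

4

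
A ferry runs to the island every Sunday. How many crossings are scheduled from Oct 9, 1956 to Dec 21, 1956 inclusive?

10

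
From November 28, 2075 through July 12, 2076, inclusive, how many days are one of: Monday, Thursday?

65

November 28, 2075 is a Thursday.
From November 28, 2075 to July 12, 2076 is 228 days inclusive.
228 = 7 × 32 + 4, so there are 32 full weeks plus 4 extra days.
Each full week contributes 2 days from the set (Mon, Thu): 32 × 2 = 64.
The 4 extra days are Thu, Fri, Sat, Sun — 1 of them qualifies.
Total: 64 + 1 = 65.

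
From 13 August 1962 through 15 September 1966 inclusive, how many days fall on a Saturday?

213 Saturdays

13 August 1962 is a Monday.
The range spans 1495 days (inclusive of both endpoints).
1495 = 7 × 213 + 4, so there are 213 full weeks plus 4 extra days.
Each full week contributes one Saturday: 213 so far.
The 4 extra days are Mon, Tue, Wed, Thu — none qualify.
Total: 213 + 0 = 213.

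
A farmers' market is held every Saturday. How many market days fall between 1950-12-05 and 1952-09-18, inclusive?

1950-12-05 is a Tuesday.
That's 654 days from start to end, counting both.
654 = 7 × 93 + 3, so there are 93 full weeks plus 3 extra days.
Each full week contributes one Saturday: 93 so far.
The 3 extra days are Tuesday, Wednesday, Thursday — none qualify.
Total: 93 + 0 = 93.

93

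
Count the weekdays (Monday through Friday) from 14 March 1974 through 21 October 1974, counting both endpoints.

158

14 March 1974 is a Thursday.
From 14 March 1974 to 21 October 1974 is 222 days inclusive.
222 = 7 × 31 + 5, so there are 31 full weeks plus 5 extra days.
Each full week contributes 5 weekdays (Mon–Fri): 31 × 5 = 155.
The 5 extra days are Thursday, Friday, Saturday, Sunday, Monday — 3 of them qualify.
Total: 155 + 3 = 158.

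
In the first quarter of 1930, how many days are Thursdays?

1930-01-01 is a Wednesday.
From 1930-01-01 to 1930-03-31 is 90 days inclusive.
90 = 7 × 12 + 6, so there are 12 full weeks plus 6 extra days.
Each full week contributes one Thursday: 12 so far.
The 6 extra days are Wed, Thu, Fri, Sat, Sun, Mon — 1 of them qualifies.
Total: 12 + 1 = 13.

13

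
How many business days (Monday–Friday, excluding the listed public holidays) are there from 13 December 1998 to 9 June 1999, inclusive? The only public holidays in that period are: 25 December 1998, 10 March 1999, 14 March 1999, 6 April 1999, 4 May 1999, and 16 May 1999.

124

13 December 1998 is a Sunday.
From 13 December 1998 to 9 June 1999 is 179 days inclusive.
179 = 7 × 25 + 4, so there are 25 full weeks plus 4 extra days.
Each full week contributes 5 weekdays (Mon–Fri): 25 × 5 = 125.
The 4 extra days are Sunday, Monday, Tuesday, Wednesday — 3 of them qualify.
Total: 125 + 3 = 128.
Holidays: 25 December 1998 (Fri); 10 March 1999 (Wed); 14 March 1999 (Sun); 6 April 1999 (Tue); 4 May 1999 (Tue); 16 May 1999 (Sun).
4 of the 6 holidays fall on weekdays; the rest are weekends and were already excluded.
Business days: 128 − 4 = 124.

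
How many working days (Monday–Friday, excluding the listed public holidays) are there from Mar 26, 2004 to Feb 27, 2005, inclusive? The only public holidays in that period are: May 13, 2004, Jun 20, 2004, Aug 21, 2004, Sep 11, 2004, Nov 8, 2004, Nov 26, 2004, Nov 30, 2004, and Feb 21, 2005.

236 working days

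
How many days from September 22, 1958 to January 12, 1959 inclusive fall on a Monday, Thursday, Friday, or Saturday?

65

September 22, 1958 is a Monday.
From September 22, 1958 to January 12, 1959 is 113 days inclusive.
113 = 7 × 16 + 1, so there are 16 full weeks plus 1 extra day.
Each full week contributes 4 days from the set (Mon, Thu, Fri, Sat): 16 × 4 = 64.
The 1 extra day is Mon — 1 of them qualifies.
Total: 64 + 1 = 65.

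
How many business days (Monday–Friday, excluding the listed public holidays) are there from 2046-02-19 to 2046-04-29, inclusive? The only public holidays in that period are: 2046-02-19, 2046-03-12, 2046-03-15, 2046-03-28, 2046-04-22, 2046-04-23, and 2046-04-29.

2046-02-19 is a Monday.
From 2046-02-19 to 2046-04-29 is 70 days inclusive.
70 = 7 × 10, so the span is exactly 10 full weeks.
Each full week contributes 5 weekdays (Mon–Fri): 10 × 5 = 50.
Total: 50.
Holidays: 2046-02-19 (Mon); 2046-03-12 (Mon); 2046-03-15 (Thu); 2046-03-28 (Wed); 2046-04-22 (Sun); 2046-04-23 (Mon); 2046-04-29 (Sun).
5 of the 7 holidays fall on weekdays; the rest are weekends and were already excluded.
Business days: 50 − 5 = 45.

45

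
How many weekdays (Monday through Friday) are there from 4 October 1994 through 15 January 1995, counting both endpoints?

74 weekdays

4 October 1994 is a Tuesday.
That's 104 days from start to end, counting both.
104 = 7 × 14 + 6, so there are 14 full weeks plus 6 extra days.
Each full week contributes 5 weekdays (Mon–Fri): 14 × 5 = 70.
The 6 extra days are Tuesday, Wednesday, Thursday, Friday, Saturday, Sunday — 4 of them qualify.
Total: 70 + 4 = 74.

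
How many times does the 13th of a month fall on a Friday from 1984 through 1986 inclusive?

Friday-the-13ths by year:
1984: Jan, Apr, Jul
1985: Sep, Dec
1986: Jun

6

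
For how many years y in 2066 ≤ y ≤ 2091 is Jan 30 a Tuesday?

4

Day of week of January 30 in each year:
2066: Sat, 2067: Sun, 2068: Mon, 2069: Wed, 2070: Thu, 2071: Fri, 2072: Sat, 2073: Mon, 2074: Tue ✓, 2075: Wed, 2076: Thu, 2077: Sat, 2078: Sun, 2079: Mon, 2080: Tue ✓, 2081: Thu, 2082: Fri, 2083: Sat, 2084: Sun, 2085: Tue ✓, 2086: Wed, 2087: Thu, 2088: Fri, 2089: Sun, 2090: Mon, 2091: Tue ✓
Tuesdays: 2074, 2080, 2085, 2091.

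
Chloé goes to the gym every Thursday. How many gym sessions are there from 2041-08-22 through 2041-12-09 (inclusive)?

16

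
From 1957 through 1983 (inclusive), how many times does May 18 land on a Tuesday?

4

Day of week of May 18 in each year:
1957: Sat, 1958: Sun, 1959: Mon, 1960: Wed, 1961: Thu, 1962: Fri, 1963: Sat, 1964: Mon, 1965: Tue ✓, 1966: Wed, 1967: Thu, 1968: Sat, 1969: Sun, 1970: Mon, 1971: Tue ✓, 1972: Thu, 1973: Fri, 1974: Sat, 1975: Sun, 1976: Tue ✓, 1977: Wed, 1978: Thu, 1979: Fri, 1980: Sun, 1981: Mon, 1982: Tue ✓, 1983: Wed
Tuesdays: 1965, 1971, 1976, 1982.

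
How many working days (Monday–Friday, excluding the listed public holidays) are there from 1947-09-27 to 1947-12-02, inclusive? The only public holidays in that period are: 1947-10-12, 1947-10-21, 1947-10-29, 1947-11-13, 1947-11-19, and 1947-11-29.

1947-09-27 is a Saturday.
The range spans 67 days (inclusive of both endpoints).
67 = 7 × 9 + 4, so there are 9 full weeks plus 4 extra days.
Each full week contributes 5 weekdays (Mon–Fri): 9 × 5 = 45.
The 4 extra days are Sat, Sun, Mon, Tue — 2 of them qualify.
Total: 45 + 2 = 47.
Holidays: 1947-10-12 (Sun); 1947-10-21 (Tue); 1947-10-29 (Wed); 1947-11-13 (Thu); 1947-11-19 (Wed); 1947-11-29 (Sat).
4 of the 6 holidays fall on weekdays; the rest are weekends and were already excluded.
Business days: 47 − 4 = 43.

43 working days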